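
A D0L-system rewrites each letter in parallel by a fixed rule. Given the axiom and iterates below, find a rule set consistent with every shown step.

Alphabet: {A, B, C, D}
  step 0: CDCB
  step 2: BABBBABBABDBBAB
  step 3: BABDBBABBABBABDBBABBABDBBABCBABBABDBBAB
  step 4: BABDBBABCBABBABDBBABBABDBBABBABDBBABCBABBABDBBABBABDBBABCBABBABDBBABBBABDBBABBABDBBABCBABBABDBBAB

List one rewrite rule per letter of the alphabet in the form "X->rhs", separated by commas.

  step 3 ⇒ step 4: BABDBBABBABBABDBBABBABDBBABCBABBABDBBAB ⇒ BAB·DB·BAB·C·BAB·BAB·DB·BAB·BAB·DB·BAB·BAB·DB·BAB·C·BAB·BAB·DB·BAB·BAB·DB·BAB·C·BAB·BAB·DB·BAB·B·BAB·DB·BAB·BAB·DB·BAB·C·BAB·BAB·DB·BAB
    A ↦ DB
    B ↦ BAB
    C ↦ B
    D ↦ C

A->DB, B->BAB, C->B, D->C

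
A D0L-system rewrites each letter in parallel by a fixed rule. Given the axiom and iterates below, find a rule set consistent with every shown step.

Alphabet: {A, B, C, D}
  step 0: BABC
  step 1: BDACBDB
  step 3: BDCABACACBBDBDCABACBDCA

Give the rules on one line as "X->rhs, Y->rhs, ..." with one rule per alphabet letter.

A->AC, B->BD, C->B, D->CA

  step 0 ⇒ step 1: BABC ⇒ BD·AC·BD·B
    A ↦ AC
    B ↦ BD
    C ↦ B
    D ↦ CA  (constrained at step 1)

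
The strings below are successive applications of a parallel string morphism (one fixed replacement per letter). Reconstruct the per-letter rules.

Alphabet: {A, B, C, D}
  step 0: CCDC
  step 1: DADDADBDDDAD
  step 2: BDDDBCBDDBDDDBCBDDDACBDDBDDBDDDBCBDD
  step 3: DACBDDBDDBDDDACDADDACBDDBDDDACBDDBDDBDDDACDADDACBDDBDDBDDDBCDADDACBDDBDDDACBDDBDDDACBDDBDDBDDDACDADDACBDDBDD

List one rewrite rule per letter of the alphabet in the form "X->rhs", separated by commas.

  step 2 ⇒ step 3: BDDDBCBDDBDDDBCBDDDACBDDBDDBDDDBCBDD ⇒ DAC·BDD·BDD·BDD·DAC·DAD·DAC·BDD·BDD·DAC·BDD·BDD·BDD·DAC·DAD·DAC·BDD·BDD·BDD·DBC·DAD·DAC·BDD·BDD·DAC·BDD·BDD·DAC·BDD·BDD·BDD·DAC·DAD·DAC·BDD·BDD
    A ↦ DBC
    B ↦ DAC
    C ↦ DAD
    D ↦ BDD

A->DBC, B->DAC, C->DAD, D->BDD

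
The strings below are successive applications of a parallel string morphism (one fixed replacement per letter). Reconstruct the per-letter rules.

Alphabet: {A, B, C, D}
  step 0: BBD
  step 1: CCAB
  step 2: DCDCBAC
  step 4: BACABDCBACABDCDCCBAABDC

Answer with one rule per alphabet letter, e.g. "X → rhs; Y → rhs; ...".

A->BA, B->C, C->DC, D->AB

  step 1 ⇒ step 2: CCAB ⇒ DC·DC·BA·C
    A ↦ BA
    B ↦ C
    C ↦ DC
  step 0 ⇒ step 1: BBD ⇒ C·C·AB
    D ↦ AB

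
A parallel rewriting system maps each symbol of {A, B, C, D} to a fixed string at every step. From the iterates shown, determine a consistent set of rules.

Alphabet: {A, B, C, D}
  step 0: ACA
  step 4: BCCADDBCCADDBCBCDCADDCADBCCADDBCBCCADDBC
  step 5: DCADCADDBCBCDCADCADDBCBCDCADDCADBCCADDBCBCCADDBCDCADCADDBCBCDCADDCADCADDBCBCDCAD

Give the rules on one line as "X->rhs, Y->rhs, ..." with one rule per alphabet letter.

A->D, B->D, C->CAD, D->BC

  step 4 ⇒ step 5: BCCADDBCCADDBCBCDCADDCADBCCADDBCBCCADDBC ⇒ D·CAD·CAD·D·BC·BC·D·CAD·CAD·D·BC·BC·D·CAD·D·CAD·BC·CAD·D·BC·BC·CAD·D·BC·D·CAD·CAD·D·BC·BC·D·CAD·D·CAD·CAD·D·BC·BC·D·CAD
    A ↦ D
    B ↦ D
    C ↦ CAD
    D ↦ BC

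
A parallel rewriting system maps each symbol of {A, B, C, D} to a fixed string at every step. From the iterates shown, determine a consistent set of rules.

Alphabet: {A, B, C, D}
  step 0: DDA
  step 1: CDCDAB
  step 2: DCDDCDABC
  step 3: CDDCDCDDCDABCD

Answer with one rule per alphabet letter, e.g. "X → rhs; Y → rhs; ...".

A->AB, B->C, C->D, D->CD

  step 2 ⇒ step 3: DCDDCDABC ⇒ CD·D·CD·CD·D·CD·AB·C·D
    A ↦ AB
    B ↦ C
    C ↦ D
    D ↦ CD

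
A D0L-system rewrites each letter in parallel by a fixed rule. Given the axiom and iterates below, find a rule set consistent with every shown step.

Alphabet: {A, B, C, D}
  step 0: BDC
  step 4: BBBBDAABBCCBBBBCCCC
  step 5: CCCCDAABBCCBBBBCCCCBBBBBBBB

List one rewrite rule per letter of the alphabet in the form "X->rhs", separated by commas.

  step 4 ⇒ step 5: BBBBDAABBCCBBBBCCCC ⇒ C·C·C·C·DAA·B·B·C·C·BB·BB·C·C·C·C·BB·BB·BB·BB
    A ↦ B
    B ↦ C
    C ↦ BB
    D ↦ DAA

A->B, B->C, C->BB, D->DAA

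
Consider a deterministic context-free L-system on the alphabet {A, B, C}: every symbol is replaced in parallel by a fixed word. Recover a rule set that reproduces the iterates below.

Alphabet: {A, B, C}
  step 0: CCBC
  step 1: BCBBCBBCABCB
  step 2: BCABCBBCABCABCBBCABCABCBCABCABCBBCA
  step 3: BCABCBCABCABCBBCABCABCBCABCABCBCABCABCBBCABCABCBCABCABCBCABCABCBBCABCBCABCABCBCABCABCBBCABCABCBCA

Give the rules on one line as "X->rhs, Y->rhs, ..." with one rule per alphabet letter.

A->CA, B->BCA, C->BCB

  step 2 ⇒ step 3: BCABCBBCABCABCBBCABCABCBCABCABCBBCA ⇒ BCA·BCB·CA·BCA·BCB·BCA·BCA·BCB·CA·BCA·BCB·CA·BCA·BCB·BCA·BCA·BCB·CA·BCA·BCB·CA·BCA·BCB·BCA·BCB·CA·BCA·BCB·CA·BCA·BCB·BCA·BCA·BCB·CA
    A ↦ CA
    B ↦ BCA
    C ↦ BCB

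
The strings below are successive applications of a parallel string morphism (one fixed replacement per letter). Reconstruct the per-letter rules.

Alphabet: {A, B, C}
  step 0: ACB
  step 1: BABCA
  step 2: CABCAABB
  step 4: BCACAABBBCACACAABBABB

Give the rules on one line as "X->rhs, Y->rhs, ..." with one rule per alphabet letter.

  step 1 ⇒ step 2: BABCA ⇒ CA·B·CA·AB·B
    A ↦ B
    B ↦ CA
    C ↦ AB

A->B, B->CA, C->AB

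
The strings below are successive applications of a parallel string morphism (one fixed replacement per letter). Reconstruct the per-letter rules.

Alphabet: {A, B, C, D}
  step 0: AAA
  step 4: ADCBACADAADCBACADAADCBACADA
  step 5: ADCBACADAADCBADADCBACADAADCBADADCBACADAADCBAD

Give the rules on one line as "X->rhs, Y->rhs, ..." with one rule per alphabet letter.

A->AD, B->C, C->A, D->CB

  step 4 ⇒ step 5: ADCBACADAADCBACADAADCBACADA ⇒ AD·CB·A·C·AD·A·AD·CB·AD·AD·CB·A·C·AD·A·AD·CB·AD·AD·CB·A·C·AD·A·AD·CB·AD
    A ↦ AD
    B ↦ C
    C ↦ A
    D ↦ CB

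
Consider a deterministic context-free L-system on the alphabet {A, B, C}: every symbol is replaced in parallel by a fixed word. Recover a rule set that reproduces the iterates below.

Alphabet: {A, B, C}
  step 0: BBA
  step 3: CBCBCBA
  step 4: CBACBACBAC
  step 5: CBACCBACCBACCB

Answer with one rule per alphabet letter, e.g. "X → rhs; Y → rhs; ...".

  step 4 ⇒ step 5: CBACBACBAC ⇒ CB·A·C·CB·A·C·CB·A·C·CB
    A ↦ C
    B ↦ A
    C ↦ CB

A->C, B->A, C->CB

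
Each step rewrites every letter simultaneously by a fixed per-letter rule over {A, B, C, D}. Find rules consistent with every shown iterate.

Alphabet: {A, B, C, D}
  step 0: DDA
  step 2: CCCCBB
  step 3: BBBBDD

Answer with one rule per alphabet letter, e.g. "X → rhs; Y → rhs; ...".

A->CC, B->D, C->B, D->A

  step 2 ⇒ step 3: CCCCBB ⇒ B·B·B·B·D·D
    B ↦ D
    C ↦ B
    A ↦ CC  (constrained at step 0)
    D ↦ A  (constrained at step 0)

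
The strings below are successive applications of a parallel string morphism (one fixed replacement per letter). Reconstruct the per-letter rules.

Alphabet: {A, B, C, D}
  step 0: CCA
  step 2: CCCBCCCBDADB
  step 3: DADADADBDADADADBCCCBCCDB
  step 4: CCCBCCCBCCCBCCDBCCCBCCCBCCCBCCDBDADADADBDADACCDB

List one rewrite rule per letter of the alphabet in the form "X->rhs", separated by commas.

  step 3 ⇒ step 4: DADADADBDADADADBCCCBCCDB ⇒ CC·CB·CC·CB·CC·CB·CC·DB·CC·CB·CC·CB·CC·CB·CC·DB·DA·DA·DA·DB·DA·DA·CC·DB
    A ↦ CB
    B ↦ DB
    C ↦ DA
    D ↦ CC

A->CB, B->DB, C->DA, D->CC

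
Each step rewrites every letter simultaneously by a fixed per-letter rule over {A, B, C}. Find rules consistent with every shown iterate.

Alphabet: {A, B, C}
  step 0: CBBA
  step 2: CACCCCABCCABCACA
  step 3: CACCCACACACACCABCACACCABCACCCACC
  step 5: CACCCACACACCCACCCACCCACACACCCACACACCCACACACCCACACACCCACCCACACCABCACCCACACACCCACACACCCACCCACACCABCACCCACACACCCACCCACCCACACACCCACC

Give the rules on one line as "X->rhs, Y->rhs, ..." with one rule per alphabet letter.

A->CC, B->AB, C->CA

  step 2 ⇒ step 3: CACCCCABCCABCACA ⇒ CA·CC·CA·CA·CA·CA·CC·AB·CA·CA·CC·AB·CA·CC·CA·CC
    A ↦ CC
    B ↦ AB
    C ↦ CA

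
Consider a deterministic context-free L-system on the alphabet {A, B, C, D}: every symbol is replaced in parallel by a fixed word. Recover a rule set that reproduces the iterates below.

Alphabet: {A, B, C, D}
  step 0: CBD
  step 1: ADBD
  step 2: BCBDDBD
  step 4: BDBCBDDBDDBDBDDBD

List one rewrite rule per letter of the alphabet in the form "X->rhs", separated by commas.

A->BC, B->D, C->A, D->BD

  step 1 ⇒ step 2: ADBD ⇒ BC·BD·D·BD
    A ↦ BC
    B ↦ D
    D ↦ BD
  step 0 ⇒ step 1: CBD ⇒ A·D·BD
    C ↦ A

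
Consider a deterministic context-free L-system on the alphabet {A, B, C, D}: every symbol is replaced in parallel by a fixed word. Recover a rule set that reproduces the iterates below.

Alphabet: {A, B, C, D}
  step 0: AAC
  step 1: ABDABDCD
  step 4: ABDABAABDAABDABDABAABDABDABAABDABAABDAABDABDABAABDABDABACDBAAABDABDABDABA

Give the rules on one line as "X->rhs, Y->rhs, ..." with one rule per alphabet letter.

A->ABD, B->A, C->CD, D->BA

  step 0 ⇒ step 1: AAC ⇒ ABD·ABD·CD
    A ↦ ABD
    C ↦ CD
    B ↦ A  (constrained at step 1)
    D ↦ BA  (constrained at step 1)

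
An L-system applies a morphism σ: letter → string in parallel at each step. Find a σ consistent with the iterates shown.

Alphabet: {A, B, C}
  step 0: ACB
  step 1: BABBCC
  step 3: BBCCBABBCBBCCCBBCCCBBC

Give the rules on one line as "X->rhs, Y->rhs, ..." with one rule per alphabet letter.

A->BA, B->C, C->BBC

  step 0 ⇒ step 1: ACB ⇒ BA·BBC·C
    A ↦ BA
    B ↦ C
    C ↦ BBC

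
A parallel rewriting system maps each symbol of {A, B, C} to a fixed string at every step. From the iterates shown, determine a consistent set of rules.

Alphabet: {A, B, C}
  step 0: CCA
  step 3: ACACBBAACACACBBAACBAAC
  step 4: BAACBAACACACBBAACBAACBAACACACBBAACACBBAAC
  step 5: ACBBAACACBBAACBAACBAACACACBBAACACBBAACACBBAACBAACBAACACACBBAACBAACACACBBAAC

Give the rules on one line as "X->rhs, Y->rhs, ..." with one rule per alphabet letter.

  step 4 ⇒ step 5: BAACBAACACACBBAACBAACBAACACACBBAACACBBAAC ⇒ AC·B·B·AAC·AC·B·B·AAC·B·AAC·B·AAC·AC·AC·B·B·AAC·AC·B·B·AAC·AC·B·B·AAC·B·AAC·B·AAC·AC·AC·B·B·AAC·B·AAC·AC·AC·B·B·AAC
    A ↦ B
    B ↦ AC
    C ↦ AAC

A->B, B->AC, C->AAC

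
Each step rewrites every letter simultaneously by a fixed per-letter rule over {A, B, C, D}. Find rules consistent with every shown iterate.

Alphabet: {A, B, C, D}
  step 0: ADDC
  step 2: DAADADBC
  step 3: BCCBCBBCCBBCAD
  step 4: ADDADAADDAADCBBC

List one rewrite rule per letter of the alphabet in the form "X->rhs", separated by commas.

  step 3 ⇒ step 4: BCCBCBBCCBBCAD ⇒ A·D·D·A·D·A·A·D·D·A·A·D·CB·BC
    A ↦ CB
    B ↦ A
    C ↦ D
    D ↦ BC

A->CB, B->A, C->D, D->BC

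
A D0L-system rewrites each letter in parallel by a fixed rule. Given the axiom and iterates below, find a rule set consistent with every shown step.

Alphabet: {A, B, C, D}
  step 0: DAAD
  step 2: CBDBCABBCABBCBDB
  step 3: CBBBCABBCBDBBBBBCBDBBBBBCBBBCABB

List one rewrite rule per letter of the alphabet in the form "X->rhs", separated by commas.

  step 2 ⇒ step 3: CBDBCABBCABBCBDB ⇒ CB·BB·CA·BB·CB·DB·BB·BB·CB·DB·BB·BB·CB·BB·CA·BB
    A ↦ DB
    B ↦ BB
    C ↦ CB
    D ↦ CA

A->DB, B->BB, C->CB, D->CA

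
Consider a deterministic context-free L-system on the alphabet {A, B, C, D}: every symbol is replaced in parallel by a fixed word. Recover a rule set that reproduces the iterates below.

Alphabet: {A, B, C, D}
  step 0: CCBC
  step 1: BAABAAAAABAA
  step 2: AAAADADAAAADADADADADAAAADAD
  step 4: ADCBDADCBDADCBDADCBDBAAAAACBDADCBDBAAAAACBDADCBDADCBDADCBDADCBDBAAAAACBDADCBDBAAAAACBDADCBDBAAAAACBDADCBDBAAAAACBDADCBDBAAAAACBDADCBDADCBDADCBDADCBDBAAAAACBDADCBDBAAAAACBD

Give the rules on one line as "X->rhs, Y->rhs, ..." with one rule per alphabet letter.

A->AD, B->AAA, C->BAA, D->CBD

  step 1 ⇒ step 2: BAABAAAAABAA ⇒ AAA·AD·AD·AAA·AD·AD·AD·AD·AD·AAA·AD·AD
    A ↦ AD
    B ↦ AAA
  step 0 ⇒ step 1: CCBC ⇒ BAA·BAA·AAA·BAA
    C ↦ BAA
    D ↦ CBD  (constrained at step 2)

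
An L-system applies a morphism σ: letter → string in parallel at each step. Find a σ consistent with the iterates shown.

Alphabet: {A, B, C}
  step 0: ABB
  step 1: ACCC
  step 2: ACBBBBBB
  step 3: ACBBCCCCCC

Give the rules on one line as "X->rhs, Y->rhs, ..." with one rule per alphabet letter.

A->AC, B->C, C->BB

  step 2 ⇒ step 3: ACBBBBBB ⇒ AC·BB·C·C·C·C·C·C
    A ↦ AC
    B ↦ C
    C ↦ BB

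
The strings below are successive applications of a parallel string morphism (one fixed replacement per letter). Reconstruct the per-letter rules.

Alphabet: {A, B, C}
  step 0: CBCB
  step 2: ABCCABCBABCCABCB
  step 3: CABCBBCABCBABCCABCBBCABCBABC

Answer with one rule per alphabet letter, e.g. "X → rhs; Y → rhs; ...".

A->C, B->ABC, C->B

  step 2 ⇒ step 3: ABCCABCBABCCABCB ⇒ C·ABC·B·B·C·ABC·B·ABC·C·ABC·B·B·C·ABC·B·ABC
    A ↦ C
    B ↦ ABC
    C ↦ B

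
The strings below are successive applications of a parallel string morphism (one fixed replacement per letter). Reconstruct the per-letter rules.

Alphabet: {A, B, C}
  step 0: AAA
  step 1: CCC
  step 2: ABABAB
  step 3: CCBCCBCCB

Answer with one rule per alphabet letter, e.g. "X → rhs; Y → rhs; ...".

A->C, B->CB, C->AB

  step 2 ⇒ step 3: ABABAB ⇒ C·CB·C·CB·C·CB
    A ↦ C
    B ↦ CB
  step 1 ⇒ step 2: CCC ⇒ AB·AB·AB
    C ↦ AB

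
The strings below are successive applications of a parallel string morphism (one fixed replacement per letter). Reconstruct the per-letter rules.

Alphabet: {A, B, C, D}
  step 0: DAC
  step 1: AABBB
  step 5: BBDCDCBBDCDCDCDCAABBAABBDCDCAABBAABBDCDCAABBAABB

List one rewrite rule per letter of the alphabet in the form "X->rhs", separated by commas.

  step 0 ⇒ step 1: DAC ⇒ AA·B·BB
    A ↦ B
    C ↦ BB
    D ↦ AA
    B ↦ DC  (constrained at step 1)

A->B, B->DC, C->BB, D->AA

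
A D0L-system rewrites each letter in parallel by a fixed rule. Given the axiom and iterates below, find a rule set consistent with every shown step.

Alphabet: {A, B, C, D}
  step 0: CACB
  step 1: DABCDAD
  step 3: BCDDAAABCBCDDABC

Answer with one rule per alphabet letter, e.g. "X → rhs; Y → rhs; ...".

A->BC, B->D, C->DA, D->A

  step 0 ⇒ step 1: CACB ⇒ DA·BC·DA·D
    A ↦ BC
    B ↦ D
    C ↦ DA
    D ↦ A  (constrained at step 1)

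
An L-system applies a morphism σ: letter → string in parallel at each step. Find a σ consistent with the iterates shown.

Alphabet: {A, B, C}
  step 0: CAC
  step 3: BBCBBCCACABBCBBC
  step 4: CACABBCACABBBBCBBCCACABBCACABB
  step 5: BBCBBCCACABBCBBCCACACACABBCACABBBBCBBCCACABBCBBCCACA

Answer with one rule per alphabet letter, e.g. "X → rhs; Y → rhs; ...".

A->C, B->CA, C->BB

  step 4 ⇒ step 5: CACABBCACABBBBCBBCCACABBCACABB ⇒ BB·C·BB·C·CA·CA·BB·C·BB·C·CA·CA·CA·CA·BB·CA·CA·BB·BB·C·BB·C·CA·CA·BB·C·BB·C·CA·CA
    A ↦ C
    B ↦ CA
    C ↦ BB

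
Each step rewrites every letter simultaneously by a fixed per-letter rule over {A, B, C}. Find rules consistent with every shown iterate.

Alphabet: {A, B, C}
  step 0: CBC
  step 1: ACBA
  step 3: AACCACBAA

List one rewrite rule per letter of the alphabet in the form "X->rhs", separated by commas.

  step 0 ⇒ step 1: CBC ⇒ A·CB·A
    B ↦ CB
    C ↦ A
    A ↦ CC  (constrained at step 1)

A->CC, B->CB, C->A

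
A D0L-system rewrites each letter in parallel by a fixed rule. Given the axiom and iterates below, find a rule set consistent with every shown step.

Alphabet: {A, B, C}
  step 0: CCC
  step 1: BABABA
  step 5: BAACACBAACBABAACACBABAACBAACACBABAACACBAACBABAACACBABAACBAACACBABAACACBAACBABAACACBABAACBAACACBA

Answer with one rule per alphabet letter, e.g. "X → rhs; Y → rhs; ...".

A->AC, B->BA, C->BA

  step 0 ⇒ step 1: CCC ⇒ BA·BA·BA
    C ↦ BA
    A ↦ AC  (constrained at step 1)
    B ↦ BA  (constrained at step 1)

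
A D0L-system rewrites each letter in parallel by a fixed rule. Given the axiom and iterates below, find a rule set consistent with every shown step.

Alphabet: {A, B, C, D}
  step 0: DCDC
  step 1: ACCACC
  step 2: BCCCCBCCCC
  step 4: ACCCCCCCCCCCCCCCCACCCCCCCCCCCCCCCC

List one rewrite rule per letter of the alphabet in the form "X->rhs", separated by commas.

A->B, B->D, C->CC, D->A

  step 1 ⇒ step 2: ACCACC ⇒ B·CC·CC·B·CC·CC
    A ↦ B
    C ↦ CC
    B ↦ D  (constrained at step 2)
  step 0 ⇒ step 1: DCDC ⇒ A·CC·A·CC
    D ↦ A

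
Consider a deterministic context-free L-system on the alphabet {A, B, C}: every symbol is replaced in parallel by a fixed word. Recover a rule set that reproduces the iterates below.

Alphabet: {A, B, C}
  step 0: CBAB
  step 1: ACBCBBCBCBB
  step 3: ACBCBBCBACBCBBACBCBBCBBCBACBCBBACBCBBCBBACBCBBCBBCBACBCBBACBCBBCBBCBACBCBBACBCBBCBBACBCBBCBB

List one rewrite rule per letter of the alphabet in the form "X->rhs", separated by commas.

A->CB, B->CBB, C->ACB

  step 0 ⇒ step 1: CBAB ⇒ ACB·CBB·CB·CBB
    A ↦ CB
    B ↦ CBB
    C ↦ ACB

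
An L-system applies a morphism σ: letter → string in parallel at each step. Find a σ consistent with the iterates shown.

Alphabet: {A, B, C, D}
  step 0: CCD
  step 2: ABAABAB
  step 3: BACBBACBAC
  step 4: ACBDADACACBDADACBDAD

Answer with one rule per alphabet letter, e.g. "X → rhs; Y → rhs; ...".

A->B, B->AC, C->DAD, D->A

  step 3 ⇒ step 4: BACBBACBAC ⇒ AC·B·DAD·AC·AC·B·DAD·AC·B·DAD
    A ↦ B
    B ↦ AC
    C ↦ DAD
    D ↦ A  (constrained at step 0)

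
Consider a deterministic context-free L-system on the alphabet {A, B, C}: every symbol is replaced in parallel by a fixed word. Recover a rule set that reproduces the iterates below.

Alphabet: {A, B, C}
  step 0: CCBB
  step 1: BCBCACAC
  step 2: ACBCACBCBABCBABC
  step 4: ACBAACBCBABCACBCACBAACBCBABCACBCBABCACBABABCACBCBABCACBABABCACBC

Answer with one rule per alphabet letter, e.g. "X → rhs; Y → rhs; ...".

  step 1 ⇒ step 2: BCBCACAC ⇒ AC·BC·AC·BC·BA·BC·BA·BC
    A ↦ BA
    B ↦ AC
    C ↦ BC

A->BA, B->AC, C->BC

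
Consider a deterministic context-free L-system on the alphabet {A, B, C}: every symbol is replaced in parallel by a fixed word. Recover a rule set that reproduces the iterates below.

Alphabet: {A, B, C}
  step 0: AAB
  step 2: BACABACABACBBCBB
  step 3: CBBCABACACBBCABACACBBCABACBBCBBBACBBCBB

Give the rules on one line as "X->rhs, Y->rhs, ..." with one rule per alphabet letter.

A->CA, B->CBB, C->BA

  step 2 ⇒ step 3: BACABACABACBBCBB ⇒ CBB·CA·BA·CA·CBB·CA·BA·CA·CBB·CA·BA·CBB·CBB·BA·CBB·CBB
    A ↦ CA
    B ↦ CBB
    C ↦ BA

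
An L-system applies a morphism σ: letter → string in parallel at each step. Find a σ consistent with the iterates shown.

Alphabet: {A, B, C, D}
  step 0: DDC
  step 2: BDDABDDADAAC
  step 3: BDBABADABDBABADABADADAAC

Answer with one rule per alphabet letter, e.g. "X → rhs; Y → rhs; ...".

A->DA, B->BD, C->AC, D->BA

  step 2 ⇒ step 3: BDDABDDADAAC ⇒ BD·BA·BA·DA·BD·BA·BA·DA·BA·DA·DA·AC
    A ↦ DA
    B ↦ BD
    C ↦ AC
    D ↦ BA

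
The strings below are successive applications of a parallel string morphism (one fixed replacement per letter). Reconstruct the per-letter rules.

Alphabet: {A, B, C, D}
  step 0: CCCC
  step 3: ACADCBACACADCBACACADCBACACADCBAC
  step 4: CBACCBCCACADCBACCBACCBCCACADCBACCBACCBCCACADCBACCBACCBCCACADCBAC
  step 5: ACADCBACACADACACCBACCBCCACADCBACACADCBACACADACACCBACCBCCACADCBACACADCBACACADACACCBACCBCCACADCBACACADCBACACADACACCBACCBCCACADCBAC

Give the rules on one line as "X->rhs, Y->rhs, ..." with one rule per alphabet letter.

  step 4 ⇒ step 5: CBACCBCCACADCBACCBACCBCCACADCBACCBACCBCCACADCBACCBACCBCCACADCBAC ⇒ AC·AD·CB·AC·AC·AD·AC·AC·CB·AC·CB·CC·AC·AD·CB·AC·AC·AD·CB·AC·AC·AD·AC·AC·CB·AC·CB·CC·AC·AD·CB·AC·AC·AD·CB·AC·AC·AD·AC·AC·CB·AC·CB·CC·AC·AD·CB·AC·AC·AD·CB·AC·AC·AD·AC·AC·CB·AC·CB·CC·AC·AD·CB·AC
    A ↦ CB
    B ↦ AD
    C ↦ AC
    D ↦ CC

A->CB, B->AD, C->AC, D->CC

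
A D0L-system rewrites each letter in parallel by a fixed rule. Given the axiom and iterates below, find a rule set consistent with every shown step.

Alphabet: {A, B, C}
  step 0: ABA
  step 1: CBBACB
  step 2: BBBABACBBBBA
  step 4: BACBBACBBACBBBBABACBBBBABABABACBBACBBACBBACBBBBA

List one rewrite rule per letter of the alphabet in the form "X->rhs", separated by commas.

  step 1 ⇒ step 2: CBBACB ⇒ BB·BA·BA·CB·BB·BA
    A ↦ CB
    B ↦ BA
    C ↦ BB

A->CB, B->BA, C->BB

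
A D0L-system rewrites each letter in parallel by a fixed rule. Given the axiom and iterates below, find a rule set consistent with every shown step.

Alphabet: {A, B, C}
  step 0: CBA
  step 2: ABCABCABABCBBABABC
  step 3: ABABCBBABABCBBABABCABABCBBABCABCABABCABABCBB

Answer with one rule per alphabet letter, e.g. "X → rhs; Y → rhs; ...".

A->AB, B->ABC, C->BB

  step 2 ⇒ step 3: ABCABCABABCBBABABC ⇒ AB·ABC·BB·AB·ABC·BB·AB·ABC·AB·ABC·BB·ABC·ABC·AB·ABC·AB·ABC·BB
    A ↦ AB
    B ↦ ABC
    C ↦ BB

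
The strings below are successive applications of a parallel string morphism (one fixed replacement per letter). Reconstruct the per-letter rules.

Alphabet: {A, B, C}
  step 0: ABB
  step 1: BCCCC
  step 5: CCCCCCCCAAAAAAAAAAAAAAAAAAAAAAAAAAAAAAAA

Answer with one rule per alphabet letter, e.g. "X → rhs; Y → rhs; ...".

A->B, B->CC, C->AA

  step 0 ⇒ step 1: ABB ⇒ B·CC·CC
    A ↦ B
    B ↦ CC
    C ↦ AA  (constrained at step 1)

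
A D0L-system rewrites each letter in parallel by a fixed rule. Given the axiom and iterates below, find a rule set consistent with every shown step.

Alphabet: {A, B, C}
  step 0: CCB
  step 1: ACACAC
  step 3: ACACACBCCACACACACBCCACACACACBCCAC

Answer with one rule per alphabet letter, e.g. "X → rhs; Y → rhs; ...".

  step 0 ⇒ step 1: CCB ⇒ AC·AC·AC
    B ↦ AC
    C ↦ AC
    A ↦ BCC  (constrained at step 1)

A->BCC, B->AC, C->AC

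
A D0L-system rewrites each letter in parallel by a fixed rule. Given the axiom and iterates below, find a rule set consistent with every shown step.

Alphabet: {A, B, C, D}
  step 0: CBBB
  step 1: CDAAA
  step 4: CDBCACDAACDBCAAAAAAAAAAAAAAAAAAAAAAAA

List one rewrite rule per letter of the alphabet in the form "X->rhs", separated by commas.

A->AA, B->A, C->CD, D->BC

  step 0 ⇒ step 1: CBBB ⇒ CD·A·A·A
    B ↦ A
    C ↦ CD
    A ↦ AA  (constrained at step 1)
    D ↦ BC  (constrained at step 1)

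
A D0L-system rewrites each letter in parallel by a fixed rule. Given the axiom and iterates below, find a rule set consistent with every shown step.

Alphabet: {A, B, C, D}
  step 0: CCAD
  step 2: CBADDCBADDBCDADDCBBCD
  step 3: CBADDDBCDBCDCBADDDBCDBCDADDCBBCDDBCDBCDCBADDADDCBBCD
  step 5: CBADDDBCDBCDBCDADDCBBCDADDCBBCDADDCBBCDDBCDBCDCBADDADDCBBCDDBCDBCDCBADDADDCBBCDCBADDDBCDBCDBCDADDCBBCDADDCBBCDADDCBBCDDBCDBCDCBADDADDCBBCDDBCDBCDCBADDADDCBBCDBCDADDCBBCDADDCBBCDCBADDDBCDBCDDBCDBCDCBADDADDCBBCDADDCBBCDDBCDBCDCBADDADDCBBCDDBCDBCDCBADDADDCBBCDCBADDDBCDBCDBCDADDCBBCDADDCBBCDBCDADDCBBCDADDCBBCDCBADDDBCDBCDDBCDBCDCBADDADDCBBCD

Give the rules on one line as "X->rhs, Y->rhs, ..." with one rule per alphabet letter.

A->D, B->ADD, C->CB, D->BCD

  step 2 ⇒ step 3: CBADDCBADDBCDADDCBBCD ⇒ CB·ADD·D·BCD·BCD·CB·ADD·D·BCD·BCD·ADD·CB·BCD·D·BCD·BCD·CB·ADD·ADD·CB·BCD
    A ↦ D
    B ↦ ADD
    C ↦ CB
    D ↦ BCD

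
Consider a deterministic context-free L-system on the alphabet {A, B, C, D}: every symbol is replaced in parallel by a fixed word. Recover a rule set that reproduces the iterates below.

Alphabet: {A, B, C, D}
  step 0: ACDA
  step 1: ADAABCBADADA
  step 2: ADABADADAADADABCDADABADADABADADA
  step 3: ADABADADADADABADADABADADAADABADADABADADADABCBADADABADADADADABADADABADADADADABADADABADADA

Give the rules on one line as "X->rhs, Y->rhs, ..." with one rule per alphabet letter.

A->ADA, B->D, C->ABC, D->BAD

  step 2 ⇒ step 3: ADABADADAADADABCDADABADADABADADA ⇒ ADA·BAD·ADA·D·ADA·BAD·ADA·BAD·ADA·ADA·BAD·ADA·BAD·ADA·D·ABC·BAD·ADA·BAD·ADA·D·ADA·BAD·ADA·BAD·ADA·D·ADA·BAD·ADA·BAD·ADA
    A ↦ ADA
    B ↦ D
    C ↦ ABC
    D ↦ BAD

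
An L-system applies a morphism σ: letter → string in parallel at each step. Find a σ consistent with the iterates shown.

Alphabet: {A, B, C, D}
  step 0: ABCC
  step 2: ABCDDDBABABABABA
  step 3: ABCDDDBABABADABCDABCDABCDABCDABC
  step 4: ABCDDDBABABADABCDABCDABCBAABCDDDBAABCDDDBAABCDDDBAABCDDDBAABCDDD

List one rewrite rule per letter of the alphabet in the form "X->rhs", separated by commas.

  step 3 ⇒ step 4: ABCDDDBABABADABCDABCDABCDABCDABC ⇒ ABC·D·DD·BA·BA·BA·D·ABC·D·ABC·D·ABC·BA·ABC·D·DD·BA·ABC·D·DD·BA·ABC·D·DD·BA·ABC·D·DD·BA·ABC·D·DD
    A ↦ ABC
    B ↦ D
    C ↦ DD
    D ↦ BA

A->ABC, B->D, C->DD, D->BA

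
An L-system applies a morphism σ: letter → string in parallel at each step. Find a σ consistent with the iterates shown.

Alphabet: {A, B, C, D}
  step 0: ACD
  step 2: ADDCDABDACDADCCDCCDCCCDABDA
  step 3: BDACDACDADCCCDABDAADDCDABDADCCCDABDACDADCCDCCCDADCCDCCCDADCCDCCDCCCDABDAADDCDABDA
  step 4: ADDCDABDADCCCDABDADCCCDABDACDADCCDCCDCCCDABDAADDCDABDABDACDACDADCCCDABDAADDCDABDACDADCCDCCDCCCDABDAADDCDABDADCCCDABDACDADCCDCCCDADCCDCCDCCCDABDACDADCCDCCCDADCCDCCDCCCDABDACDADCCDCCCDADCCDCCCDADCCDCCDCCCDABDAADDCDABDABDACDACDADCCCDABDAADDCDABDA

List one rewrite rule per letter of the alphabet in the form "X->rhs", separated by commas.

  step 3 ⇒ step 4: BDACDACDADCCCDABDAADDCDABDADCCCDABDACDADCCDCCCDADCCDCCCDADCCDCCDCCCDABDAADDCDABDA ⇒ ADD·CDA·BDA·DCC·CDA·BDA·DCC·CDA·BDA·CDA·DCC·DCC·DCC·CDA·BDA·ADD·CDA·BDA·BDA·CDA·CDA·DCC·CDA·BDA·ADD·CDA·BDA·CDA·DCC·DCC·DCC·CDA·BDA·ADD·CDA·BDA·DCC·CDA·BDA·CDA·DCC·DCC·CDA·DCC·DCC·DCC·CDA·BDA·CDA·DCC·DCC·CDA·DCC·DCC·DCC·CDA·BDA·CDA·DCC·DCC·CDA·DCC·DCC·CDA·DCC·DCC·DCC·CDA·BDA·ADD·CDA·BDA·BDA·CDA·CDA·DCC·CDA·BDA·ADD·CDA·BDA
    A ↦ BDA
    B ↦ ADD
    C ↦ DCC
    D ↦ CDA

A->BDA, B->ADD, C->DCC, D->CDA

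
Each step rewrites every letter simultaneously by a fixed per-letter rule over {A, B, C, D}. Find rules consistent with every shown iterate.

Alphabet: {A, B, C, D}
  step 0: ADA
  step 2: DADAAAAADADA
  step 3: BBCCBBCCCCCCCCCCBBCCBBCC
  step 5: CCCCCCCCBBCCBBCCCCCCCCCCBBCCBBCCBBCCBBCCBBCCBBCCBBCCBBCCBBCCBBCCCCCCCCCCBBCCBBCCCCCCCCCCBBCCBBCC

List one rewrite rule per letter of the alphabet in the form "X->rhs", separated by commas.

A->CC, B->AA, C->DA, D->BB

  step 2 ⇒ step 3: DADAAAAADADA ⇒ BB·CC·BB·CC·CC·CC·CC·CC·BB·CC·BB·CC
    A ↦ CC
    D ↦ BB
    B ↦ AA  (constrained at step 3)
    C ↦ DA  (constrained at step 3)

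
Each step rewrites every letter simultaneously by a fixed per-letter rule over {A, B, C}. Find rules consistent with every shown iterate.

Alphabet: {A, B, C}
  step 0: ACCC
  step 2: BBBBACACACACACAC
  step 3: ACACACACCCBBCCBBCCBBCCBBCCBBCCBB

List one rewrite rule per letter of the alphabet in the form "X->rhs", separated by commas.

A->CC, B->AC, C->BB

  step 2 ⇒ step 3: BBBBACACACACACAC ⇒ AC·AC·AC·AC·CC·BB·CC·BB·CC·BB·CC·BB·CC·BB·CC·BB
    A ↦ CC
    B ↦ AC
    C ↦ BB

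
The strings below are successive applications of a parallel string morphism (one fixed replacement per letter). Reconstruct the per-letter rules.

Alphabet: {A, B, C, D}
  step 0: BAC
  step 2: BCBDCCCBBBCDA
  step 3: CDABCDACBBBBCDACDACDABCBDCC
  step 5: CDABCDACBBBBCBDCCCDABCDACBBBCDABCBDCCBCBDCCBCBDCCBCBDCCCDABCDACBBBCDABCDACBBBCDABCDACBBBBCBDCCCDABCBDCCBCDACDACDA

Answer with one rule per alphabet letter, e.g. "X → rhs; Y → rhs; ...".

  step 2 ⇒ step 3: BCBDCCCBBBCDA ⇒ CDA·B·CDA·CB·B·B·B·CDA·CDA·CDA·B·CB·DCC
    A ↦ DCC
    B ↦ CDA
    C ↦ B
    D ↦ CB

A->DCC, B->CDA, C->B, D->CB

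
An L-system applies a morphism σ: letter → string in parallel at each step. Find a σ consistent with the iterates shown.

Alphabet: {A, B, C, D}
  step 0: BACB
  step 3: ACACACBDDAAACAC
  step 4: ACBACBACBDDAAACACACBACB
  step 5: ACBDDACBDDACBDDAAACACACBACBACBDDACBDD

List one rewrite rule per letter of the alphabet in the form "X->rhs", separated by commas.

  step 4 ⇒ step 5: ACBACBACBDDAAACACACBACB ⇒ AC·B·DD·AC·B·DD·AC·B·DD·A·A·AC·AC·AC·B·AC·B·AC·B·DD·AC·B·DD
    A ↦ AC
    B ↦ DD
    C ↦ B
    D ↦ A

A->AC, B->DD, C->B, D->A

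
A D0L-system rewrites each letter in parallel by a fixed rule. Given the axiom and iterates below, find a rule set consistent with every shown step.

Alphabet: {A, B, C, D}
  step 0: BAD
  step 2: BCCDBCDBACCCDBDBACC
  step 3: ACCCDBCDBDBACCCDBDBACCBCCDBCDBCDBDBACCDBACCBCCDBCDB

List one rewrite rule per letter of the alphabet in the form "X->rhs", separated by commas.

  step 2 ⇒ step 3: BCCDBCDBACCCDBDBACC ⇒ ACC·CDB·CDB·DB·ACC·CDB·DB·ACC·BC·CDB·CDB·CDB·DB·ACC·DB·ACC·BC·CDB·CDB
    A ↦ BC
    B ↦ ACC
    C ↦ CDB
    D ↦ DB

A->BC, B->ACC, C->CDB, D->DB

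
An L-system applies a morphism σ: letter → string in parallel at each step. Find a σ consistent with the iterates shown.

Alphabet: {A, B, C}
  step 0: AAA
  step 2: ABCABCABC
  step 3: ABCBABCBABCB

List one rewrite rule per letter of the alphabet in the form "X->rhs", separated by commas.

  step 2 ⇒ step 3: ABCABCABC ⇒ AB·C·B·AB·C·B·AB·C·B
    A ↦ AB
    B ↦ C
    C ↦ B

A->AB, B->C, C->B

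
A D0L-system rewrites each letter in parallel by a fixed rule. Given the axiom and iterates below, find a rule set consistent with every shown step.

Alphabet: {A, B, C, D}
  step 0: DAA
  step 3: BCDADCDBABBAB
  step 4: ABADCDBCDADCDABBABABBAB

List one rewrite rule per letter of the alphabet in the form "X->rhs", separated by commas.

A->B, B->AB, C->AD, D->CD

  step 3 ⇒ step 4: BCDADCDBABBAB ⇒ AB·AD·CD·B·CD·AD·CD·AB·B·AB·AB·B·AB
    A ↦ B
    B ↦ AB
    C ↦ AD
    D ↦ CD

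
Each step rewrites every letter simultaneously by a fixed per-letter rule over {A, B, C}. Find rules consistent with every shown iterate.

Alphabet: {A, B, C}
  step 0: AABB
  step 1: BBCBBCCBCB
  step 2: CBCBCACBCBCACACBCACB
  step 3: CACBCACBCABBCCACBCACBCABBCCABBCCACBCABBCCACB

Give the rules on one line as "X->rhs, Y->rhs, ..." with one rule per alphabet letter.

A->BBC, B->CB, C->CA

  step 2 ⇒ step 3: CBCBCACBCBCACACBCACB ⇒ CA·CB·CA·CB·CA·BBC·CA·CB·CA·CB·CA·BBC·CA·BBC·CA·CB·CA·BBC·CA·CB
    A ↦ BBC
    B ↦ CB
    C ↦ CA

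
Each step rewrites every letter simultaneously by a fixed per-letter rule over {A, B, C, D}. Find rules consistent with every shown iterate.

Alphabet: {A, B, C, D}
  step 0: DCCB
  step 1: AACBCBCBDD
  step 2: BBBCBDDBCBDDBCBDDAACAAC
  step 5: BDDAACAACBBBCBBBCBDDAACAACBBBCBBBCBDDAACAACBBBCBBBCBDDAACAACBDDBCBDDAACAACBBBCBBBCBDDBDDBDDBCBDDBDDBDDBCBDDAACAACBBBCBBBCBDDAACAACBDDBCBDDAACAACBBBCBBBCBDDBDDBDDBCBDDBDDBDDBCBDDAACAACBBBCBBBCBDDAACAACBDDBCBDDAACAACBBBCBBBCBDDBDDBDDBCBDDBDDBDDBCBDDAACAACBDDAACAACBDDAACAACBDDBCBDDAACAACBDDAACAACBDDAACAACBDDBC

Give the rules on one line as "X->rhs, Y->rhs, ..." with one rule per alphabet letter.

A->B, B->BDD, C->BC, D->AAC

  step 1 ⇒ step 2: AACBCBCBDD ⇒ B·B·BC·BDD·BC·BDD·BC·BDD·AAC·AAC
    A ↦ B
    B ↦ BDD
    C ↦ BC
    D ↦ AAC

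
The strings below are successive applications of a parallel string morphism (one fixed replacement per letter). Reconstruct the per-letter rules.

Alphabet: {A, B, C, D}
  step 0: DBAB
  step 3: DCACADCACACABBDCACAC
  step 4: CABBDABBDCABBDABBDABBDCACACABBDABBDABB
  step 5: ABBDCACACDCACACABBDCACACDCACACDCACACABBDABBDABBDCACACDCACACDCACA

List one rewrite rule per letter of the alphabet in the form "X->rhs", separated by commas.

  step 4 ⇒ step 5: CABBDABBDCABBDABBDABBDCACACABBDABBDABB ⇒ ABB·D·CA·CA·C·D·CA·CA·C·ABB·D·CA·CA·C·D·CA·CA·C·D·CA·CA·C·ABB·D·ABB·D·ABB·D·CA·CA·C·D·CA·CA·C·D·CA·CA
    A ↦ D
    B ↦ CA
    C ↦ ABB
    D ↦ C

A->D, B->CA, C->ABB, D->C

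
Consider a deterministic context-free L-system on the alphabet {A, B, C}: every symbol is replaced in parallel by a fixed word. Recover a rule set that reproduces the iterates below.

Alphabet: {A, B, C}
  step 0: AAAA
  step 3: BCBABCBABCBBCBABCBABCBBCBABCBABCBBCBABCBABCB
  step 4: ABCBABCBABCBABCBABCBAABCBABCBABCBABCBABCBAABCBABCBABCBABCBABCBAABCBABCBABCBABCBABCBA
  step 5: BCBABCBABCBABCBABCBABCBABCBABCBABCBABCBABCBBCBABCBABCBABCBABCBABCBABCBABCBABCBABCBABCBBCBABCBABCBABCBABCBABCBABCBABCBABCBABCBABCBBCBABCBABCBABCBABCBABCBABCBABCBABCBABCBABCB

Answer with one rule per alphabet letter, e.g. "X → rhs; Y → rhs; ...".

  step 4 ⇒ step 5: ABCBABCBABCBABCBABCBAABCBABCBABCBABCBABCBAABCBABCBABCBABCBABCBAABCBABCBABCBABCBABCBA ⇒ BCB·A·BCB·A·BCB·A·BCB·A·BCB·A·BCB·A·BCB·A·BCB·A·BCB·A·BCB·A·BCB·BCB·A·BCB·A·BCB·A·BCB·A·BCB·A·BCB·A·BCB·A·BCB·A·BCB·A·BCB·A·BCB·BCB·A·BCB·A·BCB·A·BCB·A·BCB·A·BCB·A·BCB·A·BCB·A·BCB·A·BCB·A·BCB·BCB·A·BCB·A·BCB·A·BCB·A·BCB·A·BCB·A·BCB·A·BCB·A·BCB·A·BCB·A·BCB
    A ↦ BCB
    B ↦ A
    C ↦ BCB

A->BCB, B->A, C->BCB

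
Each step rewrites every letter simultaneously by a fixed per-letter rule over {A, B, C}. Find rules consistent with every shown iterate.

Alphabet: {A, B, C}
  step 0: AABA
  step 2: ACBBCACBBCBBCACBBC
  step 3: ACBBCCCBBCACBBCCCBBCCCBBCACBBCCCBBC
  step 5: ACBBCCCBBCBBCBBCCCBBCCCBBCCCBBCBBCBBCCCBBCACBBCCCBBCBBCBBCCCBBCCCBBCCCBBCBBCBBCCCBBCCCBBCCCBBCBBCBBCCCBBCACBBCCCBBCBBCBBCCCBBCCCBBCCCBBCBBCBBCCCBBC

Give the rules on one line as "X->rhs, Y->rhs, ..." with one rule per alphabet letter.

A->AC, B->C, C->BBC

  step 2 ⇒ step 3: ACBBCACBBCBBCACBBC ⇒ AC·BBC·C·C·BBC·AC·BBC·C·C·BBC·C·C·BBC·AC·BBC·C·C·BBC
    A ↦ AC
    B ↦ C
    C ↦ BBC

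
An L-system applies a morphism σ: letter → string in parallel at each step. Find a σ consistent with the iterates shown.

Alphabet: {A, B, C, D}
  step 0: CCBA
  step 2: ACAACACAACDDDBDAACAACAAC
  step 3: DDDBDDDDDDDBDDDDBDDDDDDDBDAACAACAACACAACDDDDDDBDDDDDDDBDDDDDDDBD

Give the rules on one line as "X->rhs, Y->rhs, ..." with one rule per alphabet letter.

  step 2 ⇒ step 3: ACAACACAACDDDBDAACAACAAC ⇒ DDD·BD·DDD·DDD·BD·DDD·BD·DDD·DDD·BD·AAC·AAC·AAC·AC·AAC·DDD·DDD·BD·DDD·DDD·BD·DDD·DDD·BD
    A ↦ DDD
    B ↦ AC
    C ↦ BD
    D ↦ AAC

A->DDD, B->AC, C->BD, D->AAC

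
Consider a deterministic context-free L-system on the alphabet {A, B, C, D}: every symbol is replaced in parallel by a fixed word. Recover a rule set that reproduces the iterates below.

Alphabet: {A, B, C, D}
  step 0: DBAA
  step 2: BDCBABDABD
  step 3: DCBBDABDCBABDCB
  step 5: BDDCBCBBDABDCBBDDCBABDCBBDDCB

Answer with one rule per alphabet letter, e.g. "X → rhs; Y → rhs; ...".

A->AB, B->D, C->B, D->CB

  step 2 ⇒ step 3: BDCBABDABD ⇒ D·CB·B·D·AB·D·CB·AB·D·CB
    A ↦ AB
    B ↦ D
    C ↦ B
    D ↦ CB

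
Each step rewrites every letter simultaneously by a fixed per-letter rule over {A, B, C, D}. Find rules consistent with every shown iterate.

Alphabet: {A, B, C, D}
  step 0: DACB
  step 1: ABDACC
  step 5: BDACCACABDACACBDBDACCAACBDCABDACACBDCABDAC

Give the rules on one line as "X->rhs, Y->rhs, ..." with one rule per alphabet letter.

  step 0 ⇒ step 1: DACB ⇒ A·BD·AC·C
    A ↦ BD
    B ↦ C
    C ↦ AC
    D ↦ A

A->BD, B->C, C->AC, D->A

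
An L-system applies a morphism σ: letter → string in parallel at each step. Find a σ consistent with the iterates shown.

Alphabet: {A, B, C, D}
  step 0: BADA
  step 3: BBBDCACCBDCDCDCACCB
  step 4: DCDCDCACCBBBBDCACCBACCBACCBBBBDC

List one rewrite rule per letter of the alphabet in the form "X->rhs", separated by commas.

A->B, B->DC, C->B, D->ACC

  step 3 ⇒ step 4: BBBDCACCBDCDCDCACCB ⇒ DC·DC·DC·ACC·B·B·B·B·DC·ACC·B·ACC·B·ACC·B·B·B·B·DC
    A ↦ B
    B ↦ DC
    C ↦ B
    D ↦ ACC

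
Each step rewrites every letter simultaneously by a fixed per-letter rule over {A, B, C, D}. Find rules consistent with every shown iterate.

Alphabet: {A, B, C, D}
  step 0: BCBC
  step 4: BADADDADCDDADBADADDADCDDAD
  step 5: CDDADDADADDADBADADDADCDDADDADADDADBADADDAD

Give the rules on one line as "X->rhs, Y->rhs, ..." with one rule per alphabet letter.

A->D, B->CD, C->B, D->AD

  step 4 ⇒ step 5: BADADDADCDDADBADADDADCDDAD ⇒ CD·D·AD·D·AD·AD·D·AD·B·AD·AD·D·AD·CD·D·AD·D·AD·AD·D·AD·B·AD·AD·D·AD
    A ↦ D
    B ↦ CD
    C ↦ B
    D ↦ AD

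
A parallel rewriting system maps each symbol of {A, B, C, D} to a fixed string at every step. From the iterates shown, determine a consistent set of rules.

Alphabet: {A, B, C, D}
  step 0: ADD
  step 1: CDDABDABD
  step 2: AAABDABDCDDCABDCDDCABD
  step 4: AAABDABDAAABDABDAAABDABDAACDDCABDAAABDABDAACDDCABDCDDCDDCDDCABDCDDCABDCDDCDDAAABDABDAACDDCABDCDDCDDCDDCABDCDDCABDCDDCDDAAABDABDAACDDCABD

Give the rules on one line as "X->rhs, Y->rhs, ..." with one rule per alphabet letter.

  step 1 ⇒ step 2: CDDABDABD ⇒ AA·ABD·ABD·CDD·C·ABD·CDD·C·ABD
    A ↦ CDD
    B ↦ C
    C ↦ AA
    D ↦ ABD

A->CDD, B->C, C->AA, D->ABD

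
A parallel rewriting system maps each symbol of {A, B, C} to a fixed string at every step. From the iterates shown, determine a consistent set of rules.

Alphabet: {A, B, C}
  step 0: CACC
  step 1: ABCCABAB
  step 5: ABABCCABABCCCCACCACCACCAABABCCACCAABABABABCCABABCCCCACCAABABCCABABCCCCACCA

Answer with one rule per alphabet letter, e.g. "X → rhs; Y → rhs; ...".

A->CC, B->A, C->AB

  step 0 ⇒ step 1: CACC ⇒ AB·CC·AB·AB
    A ↦ CC
    C ↦ AB
    B ↦ A  (constrained at step 1)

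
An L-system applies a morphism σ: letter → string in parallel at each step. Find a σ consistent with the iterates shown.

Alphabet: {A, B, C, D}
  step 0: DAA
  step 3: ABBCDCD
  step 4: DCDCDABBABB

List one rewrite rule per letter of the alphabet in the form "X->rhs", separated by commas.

  step 3 ⇒ step 4: ABBCDCD ⇒ D·CD·CD·AB·B·AB·B
    A ↦ D
    B ↦ CD
    C ↦ AB
    D ↦ B

A->D, B->CD, C->AB, D->B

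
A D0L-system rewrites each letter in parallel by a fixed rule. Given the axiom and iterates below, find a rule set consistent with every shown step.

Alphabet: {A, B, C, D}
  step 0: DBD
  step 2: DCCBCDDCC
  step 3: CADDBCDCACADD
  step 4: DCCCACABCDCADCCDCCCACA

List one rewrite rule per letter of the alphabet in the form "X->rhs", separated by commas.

A->CC, B->BC, C->D, D->CA

  step 3 ⇒ step 4: CADDBCDCACADD ⇒ D·CC·CA·CA·BC·D·CA·D·CC·D·CC·CA·CA
    A ↦ CC
    B ↦ BC
    C ↦ D
    D ↦ CA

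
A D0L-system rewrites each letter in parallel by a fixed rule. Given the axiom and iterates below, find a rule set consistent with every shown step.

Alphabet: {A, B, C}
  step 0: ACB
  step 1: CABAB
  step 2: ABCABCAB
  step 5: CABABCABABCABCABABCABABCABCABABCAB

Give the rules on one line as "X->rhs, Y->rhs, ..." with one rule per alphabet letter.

A->C, B->AB, C->AB

  step 1 ⇒ step 2: CABAB ⇒ AB·C·AB·C·AB
    A ↦ C
    B ↦ AB
    C ↦ AB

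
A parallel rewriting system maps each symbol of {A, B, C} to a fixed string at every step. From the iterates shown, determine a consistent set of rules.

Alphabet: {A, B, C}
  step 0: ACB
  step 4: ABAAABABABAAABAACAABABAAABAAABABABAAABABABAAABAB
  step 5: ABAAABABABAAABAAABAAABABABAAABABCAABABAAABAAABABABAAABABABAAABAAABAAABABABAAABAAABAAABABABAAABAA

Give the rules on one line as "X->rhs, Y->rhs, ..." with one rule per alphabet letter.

A->AB, B->AA, C->CA

  step 4 ⇒ step 5: ABAAABABABAAABAACAABABAAABAAABABABAAABABABAAABAB ⇒ AB·AA·AB·AB·AB·AA·AB·AA·AB·AA·AB·AB·AB·AA·AB·AB·CA·AB·AB·AA·AB·AA·AB·AB·AB·AA·AB·AB·AB·AA·AB·AA·AB·AA·AB·AB·AB·AA·AB·AA·AB·AA·AB·AB·AB·AA·AB·AA
    A ↦ AB
    B ↦ AA
    C ↦ CA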